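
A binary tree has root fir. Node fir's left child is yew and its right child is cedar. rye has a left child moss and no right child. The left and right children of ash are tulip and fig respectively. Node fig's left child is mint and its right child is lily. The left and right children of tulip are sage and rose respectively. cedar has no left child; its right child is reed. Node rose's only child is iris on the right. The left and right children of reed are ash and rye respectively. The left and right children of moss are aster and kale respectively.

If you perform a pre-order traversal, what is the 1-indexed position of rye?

13

Pre-order visits the node, then its left subtree, then its right subtree.
Visit fir.
At fir: go left to yew.
  yew is a leaf — visit yew.
At fir: go right to cedar.
  Visit cedar.
  At cedar: no left child.
  At cedar: go right to reed.
    Visit reed.
    At reed: go left to ash.
      Visit ash.
      At ash: go left to tulip.
        Visit tulip.
        At tulip: go left to sage.
          sage is a leaf — visit sage.
        At tulip: go right to rose.
          Visit rose.
          At rose: no left child.
          At rose: go right to iris.
            iris is a leaf — visit iris.
      At ash: go right to fig.
        Visit fig.
        At fig: go left to mint.
          mint is a leaf — visit mint.
        At fig: go right to lily.
          lily is a leaf — visit lily.
    At reed: go right to rye.
      Visit rye.
      At rye: go left to moss.
        Visit moss.
        At moss: go left to aster.
          aster is a leaf — visit aster.
        At moss: go right to kale.
          kale is a leaf — visit kale.
      At rye: no right child.
Full pre-order sequence: fir, yew, cedar, reed, ash, tulip, sage, rose, iris, fig, mint, lily, rye, moss, aster, kale.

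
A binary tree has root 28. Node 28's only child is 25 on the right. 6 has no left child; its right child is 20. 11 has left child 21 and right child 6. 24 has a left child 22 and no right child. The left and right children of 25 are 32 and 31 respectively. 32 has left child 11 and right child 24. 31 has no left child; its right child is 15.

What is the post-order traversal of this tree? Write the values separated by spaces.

Post-order visits the left subtree, then the right subtree, then the node.
At 28: no left child.
At 28: go right to 25.
  At 25: go left to 32.
    At 32: go left to 11.
      At 11: go left to 21.
        21 is a leaf — visit 21.
      At 11: go right to 6.
        At 6: no left child.
        At 6: go right to 20.
          20 is a leaf — visit 20.
        Visit 6.
      Visit 11.
    At 32: go right to 24.
      At 24: go left to 22.
        22 is a leaf — visit 22.
      At 24: no right child.
      Visit 24.
    Visit 32.
  At 25: go right to 31.
    At 31: no left child.
    At 31: go right to 15.
      15 is a leaf — visit 15.
    Visit 31.
  Visit 25.
Visit 28.

21 20 6 11 22 24 32 15 31 25 28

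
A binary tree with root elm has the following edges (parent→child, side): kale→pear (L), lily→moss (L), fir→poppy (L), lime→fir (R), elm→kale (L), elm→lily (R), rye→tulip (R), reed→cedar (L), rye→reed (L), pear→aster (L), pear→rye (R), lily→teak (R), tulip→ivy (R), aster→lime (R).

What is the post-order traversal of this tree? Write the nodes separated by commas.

poppy, fir, lime, aster, cedar, reed, ivy, tulip, rye, pear, kale, moss, teak, lily, elm

Post-order visits the left subtree, then the right subtree, then the node.
At elm: go left to kale.
  At kale: go left to pear.
    At pear: go left to aster.
      At aster: no left child.
      At aster: go right to lime.
        At lime: no left child.
        At lime: go right to fir.
          At fir: go left to poppy.
            poppy is a leaf — visit poppy.
          At fir: no right child.
          Visit fir.
        Visit lime.
      Visit aster.
    At pear: go right to rye.
      At rye: go left to reed.
        At reed: go left to cedar.
          cedar is a leaf — visit cedar.
        At reed: no right child.
        Visit reed.
      At rye: go right to tulip.
        At tulip: no left child.
        At tulip: go right to ivy.
          ivy is a leaf — visit ivy.
        Visit tulip.
      Visit rye.
    Visit pear.
  At kale: no right child.
  Visit kale.
At elm: go right to lily.
  At lily: go left to moss.
    moss is a leaf — visit moss.
  At lily: go right to teak.
    teak is a leaf — visit teak.
  Visit lily.
Visit elm.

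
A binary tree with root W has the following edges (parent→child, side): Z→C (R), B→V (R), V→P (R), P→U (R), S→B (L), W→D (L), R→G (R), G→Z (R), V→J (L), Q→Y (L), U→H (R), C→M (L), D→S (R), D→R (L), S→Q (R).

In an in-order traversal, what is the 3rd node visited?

Z

In-order visits the left subtree, then the node, then the right subtree.
At W: go left to D.
  At D: go left to R.
    At R: no left child.
    Visit R.
    At R: go right to G.
      At G: no left child.
      Visit G.
      At G: go right to Z.
        At Z: no left child.
        Visit Z.
        At Z: go right to C.
          At C: go left to M.
            M is a leaf — visit M.
          Visit C.
          At C: no right child.
  Visit D.
  At D: go right to S.
    At S: go left to B.
      At B: no left child.
      Visit B.
      At B: go right to V.
        At V: go left to J.
          J is a leaf — visit J.
        Visit V.
        At V: go right to P.
          At P: no left child.
          Visit P.
          At P: go right to U.
            At U: no left child.
            Visit U.
            At U: go right to H.
              H is a leaf — visit H.
    Visit S.
    At S: go right to Q.
      At Q: go left to Y.
        Y is a leaf — visit Y.
      Visit Q.
      At Q: no right child.
Visit W.
At W: no right child.
Full in-order sequence: R, G, Z, M, C, D, B, J, V, P, U, H, S, Y, Q, W.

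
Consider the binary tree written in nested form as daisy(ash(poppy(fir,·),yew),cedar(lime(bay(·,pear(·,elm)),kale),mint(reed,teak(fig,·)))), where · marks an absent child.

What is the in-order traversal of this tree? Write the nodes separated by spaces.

fir poppy ash yew daisy bay pear elm lime kale cedar reed mint fig teak

In-order visits the left subtree, then the node, then the right subtree.
At daisy: go left to ash.
  At ash: go left to poppy.
    At poppy: go left to fir.
      fir is a leaf — visit fir.
    Visit poppy.
    At poppy: no right child.
  Visit ash.
  At ash: go right to yew.
    yew is a leaf — visit yew.
Visit daisy.
At daisy: go right to cedar.
  At cedar: go left to lime.
    At lime: go left to bay.
      At bay: no left child.
      Visit bay.
      At bay: go right to pear.
        At pear: no left child.
        Visit pear.
        At pear: go right to elm.
          elm is a leaf — visit elm.
    Visit lime.
    At lime: go right to kale.
      kale is a leaf — visit kale.
  Visit cedar.
  At cedar: go right to mint.
    At mint: go left to reed.
      reed is a leaf — visit reed.
    Visit mint.
    At mint: go right to teak.
      At teak: go left to fig.
        fig is a leaf — visit fig.
      Visit teak.
      At teak: no right child.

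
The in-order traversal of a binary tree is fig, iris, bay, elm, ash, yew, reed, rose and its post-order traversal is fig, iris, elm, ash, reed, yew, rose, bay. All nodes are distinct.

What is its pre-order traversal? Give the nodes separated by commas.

The last element of post-order is the root; it splits in-order into left and right subtrees.
Root bay: left subtree has 2 nodes {fig, iris}, right has 5 {elm, ash, yew, reed, rose}.
  Root iris: left subtree has 1 node {fig}, right has 0 { }.
  Root rose: left subtree has 4 nodes {elm, ash, yew, reed}, right has 0 { }.
    Root yew: left subtree has 2 nodes {elm, ash}, right has 1 {reed}.
      Root ash: left subtree has 1 node {elm}, right has 0 { }.

bay, iris, fig, rose, yew, ash, elm, reed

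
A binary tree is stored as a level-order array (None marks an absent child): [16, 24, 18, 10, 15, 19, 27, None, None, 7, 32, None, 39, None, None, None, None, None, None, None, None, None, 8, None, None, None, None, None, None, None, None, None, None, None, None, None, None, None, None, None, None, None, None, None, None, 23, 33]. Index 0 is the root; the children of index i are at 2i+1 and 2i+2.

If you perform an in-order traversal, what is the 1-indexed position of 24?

In-order visits the left subtree, then the node, then the right subtree.
At 16: go left to 24.
  At 24: go left to 10.
    10 is a leaf — visit 10.
  Visit 24.
  At 24: go right to 15.
    At 15: go left to 7.
      7 is a leaf — visit 7.
    Visit 15.
    At 15: go right to 32.
      At 32: no left child.
      Visit 32.
      At 32: go right to 8.
        At 8: go left to 23.
          23 is a leaf — visit 23.
        Visit 8.
        At 8: go right to 33.
          33 is a leaf — visit 33.
Visit 16.
At 16: go right to 18.
  At 18: go left to 19.
    At 19: no left child.
    Visit 19.
    At 19: go right to 39.
      39 is a leaf — visit 39.
  Visit 18.
  At 18: go right to 27.
    27 is a leaf — visit 27.
Full in-order sequence: 10, 24, 7, 15, 32, 23, 8, 33, 16, 19, 39, 18, 27.

2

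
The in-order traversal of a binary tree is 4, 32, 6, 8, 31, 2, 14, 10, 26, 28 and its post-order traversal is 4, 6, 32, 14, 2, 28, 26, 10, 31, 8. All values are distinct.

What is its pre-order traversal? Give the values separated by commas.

The last element of post-order is the root; it splits in-order into left and right subtrees.
Root 8: left subtree has 3 nodes {4, 32, 6}, right has 6 {31, 2, 14, 10, 26, 28}.
  Root 32: left subtree has 1 node {4}, right has 1 {6}.
  Root 31: left subtree has 0 nodes { }, right has 5 {2, 14, 10, 26, 28}.
    Root 10: left subtree has 2 nodes {2, 14}, right has 2 {26, 28}.
      Root 2: left subtree has 0 nodes { }, right has 1 {14}.
      Root 26: left subtree has 0 nodes { }, right has 1 {28}.

8, 32, 4, 6, 31, 10, 2, 14, 26, 28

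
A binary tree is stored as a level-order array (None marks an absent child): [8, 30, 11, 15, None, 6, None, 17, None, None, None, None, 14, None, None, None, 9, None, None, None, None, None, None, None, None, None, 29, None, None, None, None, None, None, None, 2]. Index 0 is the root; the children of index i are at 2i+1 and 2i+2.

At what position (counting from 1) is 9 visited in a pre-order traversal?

5

Pre-order visits the node, then its left subtree, then its right subtree.
Visit 8.
At 8: go left to 30.
  Visit 30.
  At 30: go left to 15.
    Visit 15.
    At 15: go left to 17.
      Visit 17.
      At 17: no left child.
      At 17: go right to 9.
        Visit 9.
        At 9: no left child.
        At 9: go right to 2.
          2 is a leaf — visit 2.
    At 15: no right child.
  At 30: no right child.
At 8: go right to 11.
  Visit 11.
  At 11: go left to 6.
    Visit 6.
    At 6: no left child.
    At 6: go right to 14.
      Visit 14.
      At 14: no left child.
      At 14: go right to 29.
        29 is a leaf — visit 29.
  At 11: no right child.
Full pre-order sequence: 8, 30, 15, 17, 9, 2, 11, 6, 14, 29.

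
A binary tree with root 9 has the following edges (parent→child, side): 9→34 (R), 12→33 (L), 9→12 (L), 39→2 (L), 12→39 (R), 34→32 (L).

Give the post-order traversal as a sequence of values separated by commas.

33, 2, 39, 12, 32, 34, 9

Post-order visits the left subtree, then the right subtree, then the node.
At 9: go left to 12.
  At 12: go left to 33.
    33 is a leaf — visit 33.
  At 12: go right to 39.
    At 39: go left to 2.
      2 is a leaf — visit 2.
    At 39: no right child.
    Visit 39.
  Visit 12.
At 9: go right to 34.
  At 34: go left to 32.
    32 is a leaf — visit 32.
  At 34: no right child.
  Visit 34.
Visit 9.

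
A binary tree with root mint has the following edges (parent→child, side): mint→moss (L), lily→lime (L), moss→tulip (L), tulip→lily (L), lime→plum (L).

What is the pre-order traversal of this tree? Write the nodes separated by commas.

Pre-order visits the node, then its left subtree, then its right subtree.
Visit mint.
At mint: go left to moss.
  Visit moss.
  At moss: go left to tulip.
    Visit tulip.
    At tulip: go left to lily.
      Visit lily.
      At lily: go left to lime.
        Visit lime.
        At lime: go left to plum.
          plum is a leaf — visit plum.
        At lime: no right child.
      At lily: no right child.
    At tulip: no right child.
  At moss: no right child.
At mint: no right child.

mint, moss, tulip, lily, lime, plum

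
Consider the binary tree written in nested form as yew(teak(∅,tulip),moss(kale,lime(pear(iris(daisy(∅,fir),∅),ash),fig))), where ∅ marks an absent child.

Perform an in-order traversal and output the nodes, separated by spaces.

teak tulip yew kale moss daisy fir iris pear ash lime fig

In-order visits the left subtree, then the node, then the right subtree.
At yew: go left to teak.
  At teak: no left child.
  Visit teak.
  At teak: go right to tulip.
    tulip is a leaf — visit tulip.
Visit yew.
At yew: go right to moss.
  At moss: go left to kale.
    kale is a leaf — visit kale.
  Visit moss.
  At moss: go right to lime.
    At lime: go left to pear.
      At pear: go left to iris.
        At iris: go left to daisy.
          At daisy: no left child.
          Visit daisy.
          At daisy: go right to fir.
            fir is a leaf — visit fir.
        Visit iris.
        At iris: no right child.
      Visit pear.
      At pear: go right to ash.
        ash is a leaf — visit ash.
    Visit lime.
    At lime: go right to fig.
      fig is a leaf — visit fig.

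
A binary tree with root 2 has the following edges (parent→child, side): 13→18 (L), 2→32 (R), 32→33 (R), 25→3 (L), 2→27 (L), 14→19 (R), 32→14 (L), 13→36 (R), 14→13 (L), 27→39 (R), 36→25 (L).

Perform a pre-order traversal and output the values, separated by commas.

2, 27, 39, 32, 14, 13, 18, 36, 25, 3, 19, 33

Pre-order visits the node, then its left subtree, then its right subtree.
Visit 2.
At 2: go left to 27.
  Visit 27.
  At 27: no left child.
  At 27: go right to 39.
    39 is a leaf — visit 39.
At 2: go right to 32.
  Visit 32.
  At 32: go left to 14.
    Visit 14.
    At 14: go left to 13.
      Visit 13.
      At 13: go left to 18.
        18 is a leaf — visit 18.
      At 13: go right to 36.
        Visit 36.
        At 36: go left to 25.
          Visit 25.
          At 25: go left to 3.
            3 is a leaf — visit 3.
          At 25: no right child.
        At 36: no right child.
    At 14: go right to 19.
      19 is a leaf — visit 19.
  At 32: go right to 33.
    33 is a leaf — visit 33.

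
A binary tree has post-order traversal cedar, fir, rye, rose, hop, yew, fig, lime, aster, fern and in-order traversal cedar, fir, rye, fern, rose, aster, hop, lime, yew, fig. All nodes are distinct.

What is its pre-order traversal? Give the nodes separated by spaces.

The last element of post-order is the root; it splits in-order into left and right subtrees.
Root fern: left subtree has 3 nodes {cedar, fir, rye}, right has 6 {rose, aster, hop, lime, yew, fig}.
  Root rye: left subtree has 2 nodes {cedar, fir}, right has 0 { }.
    Root fir: left subtree has 1 node {cedar}, right has 0 { }.
  Root aster: left subtree has 1 node {rose}, right has 4 {hop, lime, yew, fig}.
    Root lime: left subtree has 1 node {hop}, right has 2 {yew, fig}.
      Root fig: left subtree has 1 node {yew}, right has 0 { }.

fern rye fir cedar aster rose lime hop fig yew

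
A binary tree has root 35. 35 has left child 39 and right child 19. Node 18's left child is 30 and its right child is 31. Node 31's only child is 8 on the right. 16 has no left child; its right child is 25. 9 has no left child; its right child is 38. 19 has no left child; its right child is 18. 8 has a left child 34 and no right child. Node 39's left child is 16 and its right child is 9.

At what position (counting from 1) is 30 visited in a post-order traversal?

6

Post-order visits the left subtree, then the right subtree, then the node.
At 35: go left to 39.
  At 39: go left to 16.
    At 16: no left child.
    At 16: go right to 25.
      25 is a leaf — visit 25.
    Visit 16.
  At 39: go right to 9.
    At 9: no left child.
    At 9: go right to 38.
      38 is a leaf — visit 38.
    Visit 9.
  Visit 39.
At 35: go right to 19.
  At 19: no left child.
  At 19: go right to 18.
    At 18: go left to 30.
      30 is a leaf — visit 30.
    At 18: go right to 31.
      At 31: no left child.
      At 31: go right to 8.
        At 8: go left to 34.
          34 is a leaf — visit 34.
        At 8: no right child.
        Visit 8.
      Visit 31.
    Visit 18.
  Visit 19.
Visit 35.
Full post-order sequence: 25, 16, 38, 9, 39, 30, 34, 8, 31, 18, 19, 35.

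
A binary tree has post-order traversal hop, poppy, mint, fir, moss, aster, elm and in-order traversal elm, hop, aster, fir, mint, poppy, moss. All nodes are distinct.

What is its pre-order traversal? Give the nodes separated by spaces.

elm aster hop moss fir mint poppy

The last element of post-order is the root; it splits in-order into left and right subtrees.
Root elm: left subtree has 0 nodes { }, right has 6 {hop, aster, fir, mint, poppy, moss}.
  Root aster: left subtree has 1 node {hop}, right has 4 {fir, mint, poppy, moss}.
    Root moss: left subtree has 3 nodes {fir, mint, poppy}, right has 0 { }.
      Root fir: left subtree has 0 nodes { }, right has 2 {mint, poppy}.
        Root mint: left subtree has 0 nodes { }, right has 1 {poppy}.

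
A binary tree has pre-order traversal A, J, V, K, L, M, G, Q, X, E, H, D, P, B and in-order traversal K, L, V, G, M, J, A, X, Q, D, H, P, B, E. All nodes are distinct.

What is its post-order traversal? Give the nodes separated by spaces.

L K G M V J X D B P H E Q A

The first element of pre-order is the root; it splits in-order into left and right subtrees.
Root A: left subtree has 6 nodes {K, L, V, G, M, J}, right has 7 {X, Q, D, H, P, B, E}.
  Root J: left subtree has 5 nodes {K, L, V, G, M}, right has 0 { }.
    Root V: left subtree has 2 nodes {K, L}, right has 2 {G, M}.
      Root K: left subtree has 0 nodes { }, right has 1 {L}.
      Root M: left subtree has 1 node {G}, right has 0 { }.
  Root Q: left subtree has 1 node {X}, right has 5 {D, H, P, B, E}.
    Root E: left subtree has 4 nodes {D, H, P, B}, right has 0 { }.
      Root H: left subtree has 1 node {D}, right has 2 {P, B}.
        Root P: left subtree has 0 nodes { }, right has 1 {B}.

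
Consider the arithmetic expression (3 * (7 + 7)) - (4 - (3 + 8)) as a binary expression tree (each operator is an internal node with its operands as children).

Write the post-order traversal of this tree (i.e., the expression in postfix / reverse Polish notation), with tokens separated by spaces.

Post-order on an expression tree gives postfix notation: for each operator, emit left operand, right operand, then the operator.

3 7 7 + * 4 3 8 + - -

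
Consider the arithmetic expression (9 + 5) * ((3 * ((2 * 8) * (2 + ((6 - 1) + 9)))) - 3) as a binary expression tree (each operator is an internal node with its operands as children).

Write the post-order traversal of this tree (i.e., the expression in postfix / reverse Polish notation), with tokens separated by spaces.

9 5 + 3 2 8 * 2 6 1 - 9 + + * * 3 - *

Post-order on an expression tree gives postfix notation: for each operator, emit left operand, right operand, then the operator.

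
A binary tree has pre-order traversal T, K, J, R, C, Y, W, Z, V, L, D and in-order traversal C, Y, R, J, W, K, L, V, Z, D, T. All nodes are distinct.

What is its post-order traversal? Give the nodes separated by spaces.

Y C R W J L V D Z K T

The first element of pre-order is the root; it splits in-order into left and right subtrees.
Root T: left subtree has 10 nodes {C, Y, R, J, W, K, L, V, Z, D}, right has 0 { }.
  Root K: left subtree has 5 nodes {C, Y, R, J, W}, right has 4 {L, V, Z, D}.
    Root J: left subtree has 3 nodes {C, Y, R}, right has 1 {W}.
      Root R: left subtree has 2 nodes {C, Y}, right has 0 { }.
        Root C: left subtree has 0 nodes { }, right has 1 {Y}.
    Root Z: left subtree has 2 nodes {L, V}, right has 1 {D}.
      Root V: left subtree has 1 node {L}, right has 0 { }.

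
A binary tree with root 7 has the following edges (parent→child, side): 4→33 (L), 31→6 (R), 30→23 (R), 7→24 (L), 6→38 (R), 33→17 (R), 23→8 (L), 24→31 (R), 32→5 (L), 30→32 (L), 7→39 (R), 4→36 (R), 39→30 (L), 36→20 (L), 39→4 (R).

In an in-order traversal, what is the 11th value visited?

39

In-order visits the left subtree, then the node, then the right subtree.
At 7: go left to 24.
  At 24: no left child.
  Visit 24.
  At 24: go right to 31.
    At 31: no left child.
    Visit 31.
    At 31: go right to 6.
      At 6: no left child.
      Visit 6.
      At 6: go right to 38.
        38 is a leaf — visit 38.
Visit 7.
At 7: go right to 39.
  At 39: go left to 30.
    At 30: go left to 32.
      At 32: go left to 5.
        5 is a leaf — visit 5.
      Visit 32.
      At 32: no right child.
    Visit 30.
    At 30: go right to 23.
      At 23: go left to 8.
        8 is a leaf — visit 8.
      Visit 23.
      At 23: no right child.
  Visit 39.
  At 39: go right to 4.
    At 4: go left to 33.
      At 33: no left child.
      Visit 33.
      At 33: go right to 17.
        17 is a leaf — visit 17.
    Visit 4.
    At 4: go right to 36.
      At 36: go left to 20.
        20 is a leaf — visit 20.
      Visit 36.
      At 36: no right child.
Full in-order sequence: 24, 31, 6, 38, 7, 5, 32, 30, 8, 23, 39, 33, 17, 4, 20, 36.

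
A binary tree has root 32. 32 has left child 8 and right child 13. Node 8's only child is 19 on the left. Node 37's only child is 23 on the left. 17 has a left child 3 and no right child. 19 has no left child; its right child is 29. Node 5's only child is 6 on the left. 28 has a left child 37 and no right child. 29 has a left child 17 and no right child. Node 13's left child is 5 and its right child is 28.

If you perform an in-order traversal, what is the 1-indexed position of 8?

5

In-order visits the left subtree, then the node, then the right subtree.
At 32: go left to 8.
  At 8: go left to 19.
    At 19: no left child.
    Visit 19.
    At 19: go right to 29.
      At 29: go left to 17.
        At 17: go left to 3.
          3 is a leaf — visit 3.
        Visit 17.
        At 17: no right child.
      Visit 29.
      At 29: no right child.
  Visit 8.
  At 8: no right child.
Visit 32.
At 32: go right to 13.
  At 13: go left to 5.
    At 5: go left to 6.
      6 is a leaf — visit 6.
    Visit 5.
    At 5: no right child.
  Visit 13.
  At 13: go right to 28.
    At 28: go left to 37.
      At 37: go left to 23.
        23 is a leaf — visit 23.
      Visit 37.
      At 37: no right child.
    Visit 28.
    At 28: no right child.
Full in-order sequence: 19, 3, 17, 29, 8, 32, 6, 5, 13, 23, 37, 28.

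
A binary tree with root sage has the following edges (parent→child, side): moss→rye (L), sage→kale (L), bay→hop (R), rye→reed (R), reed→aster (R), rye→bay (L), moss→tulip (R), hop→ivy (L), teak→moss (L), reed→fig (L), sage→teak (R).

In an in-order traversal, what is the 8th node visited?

In-order visits the left subtree, then the node, then the right subtree.
At sage: go left to kale.
  kale is a leaf — visit kale.
Visit sage.
At sage: go right to teak.
  At teak: go left to moss.
    At moss: go left to rye.
      At rye: go left to bay.
        At bay: no left child.
        Visit bay.
        At bay: go right to hop.
          At hop: go left to ivy.
            ivy is a leaf — visit ivy.
          Visit hop.
          At hop: no right child.
      Visit rye.
      At rye: go right to reed.
        At reed: go left to fig.
          fig is a leaf — visit fig.
        Visit reed.
        At reed: go right to aster.
          aster is a leaf — visit aster.
    Visit moss.
    At moss: go right to tulip.
      tulip is a leaf — visit tulip.
  Visit teak.
  At teak: no right child.
Full in-order sequence: kale, sage, bay, ivy, hop, rye, fig, reed, aster, moss, tulip, teak.

reed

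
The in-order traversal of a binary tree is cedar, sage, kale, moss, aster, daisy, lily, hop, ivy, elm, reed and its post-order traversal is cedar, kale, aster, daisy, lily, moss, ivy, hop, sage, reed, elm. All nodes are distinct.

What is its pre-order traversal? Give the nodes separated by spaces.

elm sage cedar hop moss kale lily daisy aster ivy reed

The last element of post-order is the root; it splits in-order into left and right subtrees.
Root elm: left subtree has 9 nodes {cedar, sage, kale, moss, aster, daisy, lily, hop, ivy}, right has 1 {reed}.
  Root sage: left subtree has 1 node {cedar}, right has 7 {kale, moss, aster, daisy, lily, hop, ivy}.
    Root hop: left subtree has 5 nodes {kale, moss, aster, daisy, lily}, right has 1 {ivy}.
      Root moss: left subtree has 1 node {kale}, right has 3 {aster, daisy, lily}.
        Root lily: left subtree has 2 nodes {aster, daisy}, right has 0 { }.
          Root daisy: left subtree has 1 node {aster}, right has 0 { }.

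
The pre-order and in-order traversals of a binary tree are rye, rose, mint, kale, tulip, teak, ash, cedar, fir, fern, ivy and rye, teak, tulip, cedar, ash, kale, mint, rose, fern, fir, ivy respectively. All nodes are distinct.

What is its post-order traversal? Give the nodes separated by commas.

teak, cedar, ash, tulip, kale, mint, fern, ivy, fir, rose, rye

The first element of pre-order is the root; it splits in-order into left and right subtrees.
Root rye: left subtree has 0 nodes { }, right has 10 {teak, tulip, cedar, ash, kale, mint, rose, fern, fir, ivy}.
  Root rose: left subtree has 6 nodes {teak, tulip, cedar, ash, kale, mint}, right has 3 {fern, fir, ivy}.
    Root mint: left subtree has 5 nodes {teak, tulip, cedar, ash, kale}, right has 0 { }.
      Root kale: left subtree has 4 nodes {teak, tulip, cedar, ash}, right has 0 { }.
        Root tulip: left subtree has 1 node {teak}, right has 2 {cedar, ash}.
          Root ash: left subtree has 1 node {cedar}, right has 0 { }.
    Root fir: left subtree has 1 node {fern}, right has 1 {ivy}.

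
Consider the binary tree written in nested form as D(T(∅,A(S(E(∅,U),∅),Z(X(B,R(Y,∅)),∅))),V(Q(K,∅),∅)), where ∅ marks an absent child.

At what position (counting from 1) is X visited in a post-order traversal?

Post-order visits the left subtree, then the right subtree, then the node.
At D: go left to T.
  At T: no left child.
  At T: go right to A.
    At A: go left to S.
      At S: go left to E.
        At E: no left child.
        At E: go right to U.
          U is a leaf — visit U.
        Visit E.
      At S: no right child.
      Visit S.
    At A: go right to Z.
      At Z: go left to X.
        At X: go left to B.
          B is a leaf — visit B.
        At X: go right to R.
          At R: go left to Y.
            Y is a leaf — visit Y.
          At R: no right child.
          Visit R.
        Visit X.
      At Z: no right child.
      Visit Z.
    Visit A.
  Visit T.
At D: go right to V.
  At V: go left to Q.
    At Q: go left to K.
      K is a leaf — visit K.
    At Q: no right child.
    Visit Q.
  At V: no right child.
  Visit V.
Visit D.
Full post-order sequence: U, E, S, B, Y, R, X, Z, A, T, K, Q, V, D.

7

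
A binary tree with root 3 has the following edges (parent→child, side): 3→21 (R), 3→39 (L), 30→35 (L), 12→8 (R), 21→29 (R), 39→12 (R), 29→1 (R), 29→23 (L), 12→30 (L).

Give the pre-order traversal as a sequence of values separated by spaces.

3 39 12 30 35 8 21 29 23 1

Pre-order visits the node, then its left subtree, then its right subtree.
Visit 3.
At 3: go left to 39.
  Visit 39.
  At 39: no left child.
  At 39: go right to 12.
    Visit 12.
    At 12: go left to 30.
      Visit 30.
      At 30: go left to 35.
        35 is a leaf — visit 35.
      At 30: no right child.
    At 12: go right to 8.
      8 is a leaf — visit 8.
At 3: go right to 21.
  Visit 21.
  At 21: no left child.
  At 21: go right to 29.
    Visit 29.
    At 29: go left to 23.
      23 is a leaf — visit 23.
    At 29: go right to 1.
      1 is a leaf — visit 1.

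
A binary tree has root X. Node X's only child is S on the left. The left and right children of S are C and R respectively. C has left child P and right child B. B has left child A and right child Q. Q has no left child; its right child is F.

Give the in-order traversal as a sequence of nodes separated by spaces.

P C A B Q F S R X

In-order visits the left subtree, then the node, then the right subtree.
At X: go left to S.
  At S: go left to C.
    At C: go left to P.
      P is a leaf — visit P.
    Visit C.
    At C: go right to B.
      At B: go left to A.
        A is a leaf — visit A.
      Visit B.
      At B: go right to Q.
        At Q: no left child.
        Visit Q.
        At Q: go right to F.
          F is a leaf — visit F.
  Visit S.
  At S: go right to R.
    R is a leaf — visit R.
Visit X.
At X: no right child.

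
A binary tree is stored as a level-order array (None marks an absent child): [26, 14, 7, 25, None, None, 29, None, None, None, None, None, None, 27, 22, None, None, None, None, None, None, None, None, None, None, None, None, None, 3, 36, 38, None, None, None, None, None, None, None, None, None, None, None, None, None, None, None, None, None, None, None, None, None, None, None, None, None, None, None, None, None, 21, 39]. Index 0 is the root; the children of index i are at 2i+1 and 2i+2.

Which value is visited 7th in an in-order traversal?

In-order visits the left subtree, then the node, then the right subtree.
At 26: go left to 14.
  At 14: go left to 25.
    25 is a leaf — visit 25.
  Visit 14.
  At 14: no right child.
Visit 26.
At 26: go right to 7.
  At 7: no left child.
  Visit 7.
  At 7: go right to 29.
    At 29: go left to 27.
      At 27: no left child.
      Visit 27.
      At 27: go right to 3.
        3 is a leaf — visit 3.
    Visit 29.
    At 29: go right to 22.
      At 22: go left to 36.
        At 36: no left child.
        Visit 36.
        At 36: go right to 21.
          21 is a leaf — visit 21.
      Visit 22.
      At 22: go right to 38.
        At 38: go left to 39.
          39 is a leaf — visit 39.
        Visit 38.
        At 38: no right child.
Full in-order sequence: 25, 14, 26, 7, 27, 3, 29, 36, 21, 22, 39, 38.

29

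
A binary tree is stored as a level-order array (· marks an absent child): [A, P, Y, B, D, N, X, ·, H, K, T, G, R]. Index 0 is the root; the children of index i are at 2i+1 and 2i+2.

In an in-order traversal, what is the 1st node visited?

In-order visits the left subtree, then the node, then the right subtree.
At A: go left to P.
  At P: go left to B.
    At B: no left child.
    Visit B.
    At B: go right to H.
      H is a leaf — visit H.
  Visit P.
  At P: go right to D.
    At D: go left to K.
      K is a leaf — visit K.
    Visit D.
    At D: go right to T.
      T is a leaf — visit T.
Visit A.
At A: go right to Y.
  At Y: go left to N.
    At N: go left to G.
      G is a leaf — visit G.
    Visit N.
    At N: go right to R.
      R is a leaf — visit R.
  Visit Y.
  At Y: go right to X.
    X is a leaf — visit X.
Full in-order sequence: B, H, P, K, D, T, A, G, N, R, Y, X.

B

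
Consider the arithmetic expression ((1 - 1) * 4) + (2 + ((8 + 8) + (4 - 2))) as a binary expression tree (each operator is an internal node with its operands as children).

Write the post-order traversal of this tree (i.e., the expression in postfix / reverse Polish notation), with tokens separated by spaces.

Post-order on an expression tree gives postfix notation: for each operator, emit left operand, right operand, then the operator.

1 1 - 4 * 2 8 8 + 4 2 - + + +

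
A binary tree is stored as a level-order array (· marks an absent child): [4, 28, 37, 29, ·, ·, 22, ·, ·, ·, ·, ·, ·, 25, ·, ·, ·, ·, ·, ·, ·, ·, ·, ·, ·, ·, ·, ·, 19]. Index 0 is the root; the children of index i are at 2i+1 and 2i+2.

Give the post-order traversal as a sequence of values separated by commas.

29, 28, 19, 25, 22, 37, 4

Post-order visits the left subtree, then the right subtree, then the node.
At 4: go left to 28.
  At 28: go left to 29.
    29 is a leaf — visit 29.
  At 28: no right child.
  Visit 28.
At 4: go right to 37.
  At 37: no left child.
  At 37: go right to 22.
    At 22: go left to 25.
      At 25: no left child.
      At 25: go right to 19.
        19 is a leaf — visit 19.
      Visit 25.
    At 22: no right child.
    Visit 22.
  Visit 37.
Visit 4.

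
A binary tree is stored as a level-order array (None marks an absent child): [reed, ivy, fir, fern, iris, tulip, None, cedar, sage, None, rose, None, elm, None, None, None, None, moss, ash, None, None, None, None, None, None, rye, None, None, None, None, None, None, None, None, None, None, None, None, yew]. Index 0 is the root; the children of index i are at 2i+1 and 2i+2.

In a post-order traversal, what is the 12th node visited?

tulip

Post-order visits the left subtree, then the right subtree, then the node.
At reed: go left to ivy.
  At ivy: go left to fern.
    At fern: go left to cedar.
      cedar is a leaf — visit cedar.
    At fern: go right to sage.
      At sage: go left to moss.
        moss is a leaf — visit moss.
      At sage: go right to ash.
        At ash: no left child.
        At ash: go right to yew.
          yew is a leaf — visit yew.
        Visit ash.
      Visit sage.
    Visit fern.
  At ivy: go right to iris.
    At iris: no left child.
    At iris: go right to rose.
      rose is a leaf — visit rose.
    Visit iris.
  Visit ivy.
At reed: go right to fir.
  At fir: go left to tulip.
    At tulip: no left child.
    At tulip: go right to elm.
      At elm: go left to rye.
        rye is a leaf — visit rye.
      At elm: no right child.
      Visit elm.
    Visit tulip.
  At fir: no right child.
  Visit fir.
Visit reed.
Full post-order sequence: cedar, moss, yew, ash, sage, fern, rose, iris, ivy, rye, elm, tulip, fir, reed.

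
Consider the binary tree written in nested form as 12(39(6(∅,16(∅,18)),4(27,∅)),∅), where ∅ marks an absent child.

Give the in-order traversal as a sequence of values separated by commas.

6, 16, 18, 39, 27, 4, 12

In-order visits the left subtree, then the node, then the right subtree.
At 12: go left to 39.
  At 39: go left to 6.
    At 6: no left child.
    Visit 6.
    At 6: go right to 16.
      At 16: no left child.
      Visit 16.
      At 16: go right to 18.
        18 is a leaf — visit 18.
  Visit 39.
  At 39: go right to 4.
    At 4: go left to 27.
      27 is a leaf — visit 27.
    Visit 4.
    At 4: no right child.
Visit 12.
At 12: no right child.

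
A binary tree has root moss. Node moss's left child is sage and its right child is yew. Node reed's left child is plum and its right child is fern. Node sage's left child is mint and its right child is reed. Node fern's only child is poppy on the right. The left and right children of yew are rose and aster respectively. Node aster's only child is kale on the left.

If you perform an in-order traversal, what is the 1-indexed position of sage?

In-order visits the left subtree, then the node, then the right subtree.
At moss: go left to sage.
  At sage: go left to mint.
    mint is a leaf — visit mint.
  Visit sage.
  At sage: go right to reed.
    At reed: go left to plum.
      plum is a leaf — visit plum.
    Visit reed.
    At reed: go right to fern.
      At fern: no left child.
      Visit fern.
      At fern: go right to poppy.
        poppy is a leaf — visit poppy.
Visit moss.
At moss: go right to yew.
  At yew: go left to rose.
    rose is a leaf — visit rose.
  Visit yew.
  At yew: go right to aster.
    At aster: go left to kale.
      kale is a leaf — visit kale.
    Visit aster.
    At aster: no right child.
Full in-order sequence: mint, sage, plum, reed, fern, poppy, moss, rose, yew, kale, aster.

2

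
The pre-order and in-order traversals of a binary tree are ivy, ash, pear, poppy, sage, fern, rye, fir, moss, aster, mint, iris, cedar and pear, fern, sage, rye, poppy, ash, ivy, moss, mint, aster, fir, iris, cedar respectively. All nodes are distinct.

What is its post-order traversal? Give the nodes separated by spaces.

The first element of pre-order is the root; it splits in-order into left and right subtrees.
Root ivy: left subtree has 6 nodes {pear, fern, sage, rye, poppy, ash}, right has 6 {moss, mint, aster, fir, iris, cedar}.
  Root ash: left subtree has 5 nodes {pear, fern, sage, rye, poppy}, right has 0 { }.
    Root pear: left subtree has 0 nodes { }, right has 4 {fern, sage, rye, poppy}.
      Root poppy: left subtree has 3 nodes {fern, sage, rye}, right has 0 { }.
        Root sage: left subtree has 1 node {fern}, right has 1 {rye}.
  Root fir: left subtree has 3 nodes {moss, mint, aster}, right has 2 {iris, cedar}.
    Root moss: left subtree has 0 nodes { }, right has 2 {mint, aster}.
      Root aster: left subtree has 1 node {mint}, right has 0 { }.
    Root iris: left subtree has 0 nodes { }, right has 1 {cedar}.

fern rye sage poppy pear ash mint aster moss cedar iris fir ivy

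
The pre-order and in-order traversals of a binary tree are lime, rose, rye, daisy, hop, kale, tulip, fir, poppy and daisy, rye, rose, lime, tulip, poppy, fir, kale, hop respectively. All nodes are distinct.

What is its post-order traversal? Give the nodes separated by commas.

The first element of pre-order is the root; it splits in-order into left and right subtrees.
Root lime: left subtree has 3 nodes {daisy, rye, rose}, right has 5 {tulip, poppy, fir, kale, hop}.
  Root rose: left subtree has 2 nodes {daisy, rye}, right has 0 { }.
    Root rye: left subtree has 1 node {daisy}, right has 0 { }.
  Root hop: left subtree has 4 nodes {tulip, poppy, fir, kale}, right has 0 { }.
    Root kale: left subtree has 3 nodes {tulip, poppy, fir}, right has 0 { }.
      Root tulip: left subtree has 0 nodes { }, right has 2 {poppy, fir}.
        Root fir: left subtree has 1 node {poppy}, right has 0 { }.

daisy, rye, rose, poppy, fir, tulip, kale, hop, lime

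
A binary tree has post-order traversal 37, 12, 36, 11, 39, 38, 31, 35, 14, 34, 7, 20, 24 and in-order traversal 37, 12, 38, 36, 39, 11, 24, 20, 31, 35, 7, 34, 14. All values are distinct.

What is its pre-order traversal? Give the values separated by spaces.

24 38 12 37 39 36 11 20 7 35 31 34 14

The last element of post-order is the root; it splits in-order into left and right subtrees.
Root 24: left subtree has 6 nodes {37, 12, 38, 36, 39, 11}, right has 6 {20, 31, 35, 7, 34, 14}.
  Root 38: left subtree has 2 nodes {37, 12}, right has 3 {36, 39, 11}.
    Root 12: left subtree has 1 node {37}, right has 0 { }.
    Root 39: left subtree has 1 node {36}, right has 1 {11}.
  Root 20: left subtree has 0 nodes { }, right has 5 {31, 35, 7, 34, 14}.
    Root 7: left subtree has 2 nodes {31, 35}, right has 2 {34, 14}.
      Root 35: left subtree has 1 node {31}, right has 0 { }.
      Root 34: left subtree has 0 nodes { }, right has 1 {14}.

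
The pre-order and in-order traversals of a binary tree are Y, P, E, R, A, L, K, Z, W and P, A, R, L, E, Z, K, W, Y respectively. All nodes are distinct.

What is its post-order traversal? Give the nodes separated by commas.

The first element of pre-order is the root; it splits in-order into left and right subtrees.
Root Y: left subtree has 8 nodes {P, A, R, L, E, Z, K, W}, right has 0 { }.
  Root P: left subtree has 0 nodes { }, right has 7 {A, R, L, E, Z, K, W}.
    Root E: left subtree has 3 nodes {A, R, L}, right has 3 {Z, K, W}.
      Root R: left subtree has 1 node {A}, right has 1 {L}.
      Root K: left subtree has 1 node {Z}, right has 1 {W}.

A, L, R, Z, W, K, E, P, Y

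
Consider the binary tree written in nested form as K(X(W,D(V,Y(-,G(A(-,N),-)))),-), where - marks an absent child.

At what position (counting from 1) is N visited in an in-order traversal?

In-order visits the left subtree, then the node, then the right subtree.
At K: go left to X.
  At X: go left to W.
    W is a leaf — visit W.
  Visit X.
  At X: go right to D.
    At D: go left to V.
      V is a leaf — visit V.
    Visit D.
    At D: go right to Y.
      At Y: no left child.
      Visit Y.
      At Y: go right to G.
        At G: go left to A.
          At A: no left child.
          Visit A.
          At A: go right to N.
            N is a leaf — visit N.
        Visit G.
        At G: no right child.
Visit K.
At K: no right child.
Full in-order sequence: W, X, V, D, Y, A, N, G, K.

7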